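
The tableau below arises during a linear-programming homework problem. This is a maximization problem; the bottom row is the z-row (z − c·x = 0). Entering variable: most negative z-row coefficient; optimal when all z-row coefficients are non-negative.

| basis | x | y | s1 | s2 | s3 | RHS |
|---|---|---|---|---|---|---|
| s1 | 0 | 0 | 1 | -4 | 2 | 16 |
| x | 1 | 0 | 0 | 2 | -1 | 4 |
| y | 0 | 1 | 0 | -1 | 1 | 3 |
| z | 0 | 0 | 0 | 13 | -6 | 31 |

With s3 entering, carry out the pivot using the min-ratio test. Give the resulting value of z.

Ratio test on column s3 — row 1: 16/2 = 8; row 2: entry -1 ≤ 0; row 3: 3/1 = 3. Minimum is 3 at row 3 (y leaves); pivot element 1.
Pivot on row 3; the z-row RHS becomes 31 − (-6)·3 = 49.

49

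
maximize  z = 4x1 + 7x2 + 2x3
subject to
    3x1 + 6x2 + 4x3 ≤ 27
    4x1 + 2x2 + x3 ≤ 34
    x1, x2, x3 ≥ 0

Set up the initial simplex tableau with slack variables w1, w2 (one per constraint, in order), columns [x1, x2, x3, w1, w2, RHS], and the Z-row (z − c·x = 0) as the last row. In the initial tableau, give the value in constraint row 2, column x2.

2

Constraint 2 has coefficient 2 on x2.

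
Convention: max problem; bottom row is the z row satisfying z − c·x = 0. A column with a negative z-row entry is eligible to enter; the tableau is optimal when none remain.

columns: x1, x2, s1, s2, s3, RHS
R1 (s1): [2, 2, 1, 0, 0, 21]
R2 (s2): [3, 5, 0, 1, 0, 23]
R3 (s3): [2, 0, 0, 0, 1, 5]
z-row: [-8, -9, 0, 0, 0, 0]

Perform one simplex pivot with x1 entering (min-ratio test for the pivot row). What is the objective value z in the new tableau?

Ratio test on column x1 — row 1: 21/2 = 21/2; row 2: 23/3 = 23/3; row 3: 5/2 = 5/2. Minimum is 5/2 at row 3 (s3 leaves); pivot element 2.
Pivot on row 3; the z-row RHS becomes 0 − (-8)·(5/2) = 20.

20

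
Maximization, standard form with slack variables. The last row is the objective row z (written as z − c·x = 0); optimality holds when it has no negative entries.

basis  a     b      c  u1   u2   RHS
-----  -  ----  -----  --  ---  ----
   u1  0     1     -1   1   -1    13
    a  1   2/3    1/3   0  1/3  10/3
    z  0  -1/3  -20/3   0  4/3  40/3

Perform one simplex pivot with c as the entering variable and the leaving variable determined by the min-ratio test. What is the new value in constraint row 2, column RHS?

Ratio test on column c — row 1: entry -1 ≤ 0; row 2: (10/3)/(1/3) = 10. Minimum is 10 at row 2 (a leaves); pivot element 1/3.
Divide row 2 by 1/3; eliminate column c from the other rows.
In the new row 2, the RHS entry is the old entry divided by the pivot: (10/3)/(1/3) = 10.

10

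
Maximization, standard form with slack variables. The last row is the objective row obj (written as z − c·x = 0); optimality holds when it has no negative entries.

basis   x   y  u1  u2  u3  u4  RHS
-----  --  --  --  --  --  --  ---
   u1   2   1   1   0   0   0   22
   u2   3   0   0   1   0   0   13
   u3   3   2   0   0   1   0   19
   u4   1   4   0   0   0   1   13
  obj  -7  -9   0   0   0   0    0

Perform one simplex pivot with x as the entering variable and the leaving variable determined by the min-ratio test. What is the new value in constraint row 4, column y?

4

Ratio test on column x — row 1: 22/2 = 11; row 2: 13/3 = 13/3; row 3: 19/3 = 19/3; row 4: 13/1 = 13. Minimum is 13/3 at row 2 (u2 leaves); pivot element 3.
Divide row 2 by 3; eliminate column x from the other rows.
Row 4 update in column y: 4 − 1·0 = 4.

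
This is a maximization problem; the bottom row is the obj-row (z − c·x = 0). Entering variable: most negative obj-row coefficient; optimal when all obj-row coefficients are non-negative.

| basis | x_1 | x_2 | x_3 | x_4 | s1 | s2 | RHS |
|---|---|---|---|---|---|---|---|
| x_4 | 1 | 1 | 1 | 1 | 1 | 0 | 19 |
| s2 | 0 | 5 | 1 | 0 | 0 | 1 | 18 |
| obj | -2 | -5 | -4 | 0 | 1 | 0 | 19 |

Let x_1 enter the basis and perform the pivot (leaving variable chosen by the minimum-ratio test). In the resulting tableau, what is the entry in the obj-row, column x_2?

-3

Ratio test on column x_1 — row 1: 19/1 = 19; row 2: entry 0 ≤ 0. Minimum is 19 at row 1 (x_4 leaves); pivot element 1.
Divide row 1 by 1; eliminate column x_1 from the other rows.
obj-row update in column x_2: -5 − (-2)·1 = -3.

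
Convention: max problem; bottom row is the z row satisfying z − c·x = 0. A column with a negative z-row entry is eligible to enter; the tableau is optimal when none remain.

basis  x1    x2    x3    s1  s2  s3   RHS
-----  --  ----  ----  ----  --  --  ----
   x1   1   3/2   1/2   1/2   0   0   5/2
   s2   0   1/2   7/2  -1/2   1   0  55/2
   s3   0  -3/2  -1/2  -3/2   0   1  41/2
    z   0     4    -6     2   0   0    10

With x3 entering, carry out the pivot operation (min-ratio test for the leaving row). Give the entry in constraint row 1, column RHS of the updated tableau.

5

Ratio test on column x3 — row 1: (5/2)/(1/2) = 5; row 2: (55/2)/(7/2) = 55/7; row 3: entry -1/2 ≤ 0. Minimum is 5 at row 1 (x1 leaves); pivot element 1/2.
Divide row 1 by 1/2; eliminate column x3 from the other rows.
In the new row 1, the RHS entry is the old entry divided by the pivot: (5/2)/(1/2) = 5.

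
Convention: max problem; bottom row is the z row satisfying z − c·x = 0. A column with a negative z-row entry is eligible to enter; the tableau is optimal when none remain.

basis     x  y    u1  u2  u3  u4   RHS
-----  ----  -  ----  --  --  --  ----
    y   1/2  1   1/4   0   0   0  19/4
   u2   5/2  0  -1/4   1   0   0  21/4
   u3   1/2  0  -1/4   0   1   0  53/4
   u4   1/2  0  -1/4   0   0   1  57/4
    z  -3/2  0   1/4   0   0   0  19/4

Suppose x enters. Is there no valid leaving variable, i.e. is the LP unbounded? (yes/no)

no

Column x has positive entries in row(s) 1, 2, 3, 4, so the ratio test bounds it — not unbounded.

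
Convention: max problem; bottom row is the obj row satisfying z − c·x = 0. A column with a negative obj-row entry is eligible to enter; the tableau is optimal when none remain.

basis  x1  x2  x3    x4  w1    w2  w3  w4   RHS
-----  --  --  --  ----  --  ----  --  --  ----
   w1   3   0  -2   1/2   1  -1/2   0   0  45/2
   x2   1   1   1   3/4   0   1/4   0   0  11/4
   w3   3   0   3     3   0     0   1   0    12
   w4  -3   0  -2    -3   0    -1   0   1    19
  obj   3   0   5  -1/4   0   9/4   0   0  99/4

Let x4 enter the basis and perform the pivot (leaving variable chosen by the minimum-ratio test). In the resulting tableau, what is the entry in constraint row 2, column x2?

Ratio test on column x4 — row 1: (45/2)/(1/2) = 45; row 2: (11/4)/(3/4) = 11/3; row 3: 12/3 = 4; row 4: entry -3 ≤ 0. Minimum is 11/3 at row 2 (x2 leaves); pivot element 3/4.
Divide row 2 by 3/4; eliminate column x4 from the other rows.
In the new row 2, the x2 entry is the old entry divided by the pivot: 1/(3/4) = 4/3.

4/3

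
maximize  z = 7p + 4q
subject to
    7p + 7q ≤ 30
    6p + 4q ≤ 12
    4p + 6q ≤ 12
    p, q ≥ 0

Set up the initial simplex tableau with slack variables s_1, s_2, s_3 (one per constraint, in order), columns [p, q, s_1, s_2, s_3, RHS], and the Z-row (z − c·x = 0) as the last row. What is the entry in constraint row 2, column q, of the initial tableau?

4

Constraint 2 has coefficient 4 on q.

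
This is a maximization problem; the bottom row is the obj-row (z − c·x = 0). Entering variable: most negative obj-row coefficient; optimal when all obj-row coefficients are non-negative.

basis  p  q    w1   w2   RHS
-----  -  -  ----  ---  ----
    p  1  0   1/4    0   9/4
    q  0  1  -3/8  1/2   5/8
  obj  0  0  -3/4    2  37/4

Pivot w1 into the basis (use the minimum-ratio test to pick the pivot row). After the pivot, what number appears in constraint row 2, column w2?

1/2

Ratio test on column w1 — row 1: (9/4)/(1/4) = 9; row 2: entry -3/8 ≤ 0. Minimum is 9 at row 1 (p leaves); pivot element 1/4.
Divide row 1 by 1/4; eliminate column w1 from the other rows.
Row 2 update in column w2: 1/2 − (-3/8)·0 = 1/2.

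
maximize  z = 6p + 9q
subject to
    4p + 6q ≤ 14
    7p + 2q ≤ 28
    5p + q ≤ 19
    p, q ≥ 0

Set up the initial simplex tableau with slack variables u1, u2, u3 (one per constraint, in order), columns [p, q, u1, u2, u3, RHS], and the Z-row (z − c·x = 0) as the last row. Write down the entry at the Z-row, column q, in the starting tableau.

The Z-row carries the negated objective coefficients: the q entry is -9.

-9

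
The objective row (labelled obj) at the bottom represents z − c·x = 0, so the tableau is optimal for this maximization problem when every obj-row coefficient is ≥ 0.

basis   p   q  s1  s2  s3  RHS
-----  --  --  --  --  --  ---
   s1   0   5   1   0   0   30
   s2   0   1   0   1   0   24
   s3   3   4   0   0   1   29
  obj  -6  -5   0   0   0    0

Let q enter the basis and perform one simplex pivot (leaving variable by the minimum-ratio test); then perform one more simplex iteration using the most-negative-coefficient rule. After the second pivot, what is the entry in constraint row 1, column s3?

Ratio test on column q — row 1: 30/5 = 6; row 2: 24/1 = 24; row 3: 29/4 = 29/4. Minimum is 6 at row 1 (s1 leaves); pivot element 5.
Divide row 1 by 5; eliminate column q from the other rows.
Second iteration: most negative obj-row entry is -6 in column p, so p enters.
Ratio test on column p — row 1: entry 0 ≤ 0; row 2: entry 0 ≤ 0; row 3: 5/3 = 5/3. Minimum is 5/3 at row 3 (s3 leaves); pivot element 3.
Divide row 3 by 3; eliminate column p from the other rows.
After both pivots, the entry at constraint row 1, column s3 is 0.

0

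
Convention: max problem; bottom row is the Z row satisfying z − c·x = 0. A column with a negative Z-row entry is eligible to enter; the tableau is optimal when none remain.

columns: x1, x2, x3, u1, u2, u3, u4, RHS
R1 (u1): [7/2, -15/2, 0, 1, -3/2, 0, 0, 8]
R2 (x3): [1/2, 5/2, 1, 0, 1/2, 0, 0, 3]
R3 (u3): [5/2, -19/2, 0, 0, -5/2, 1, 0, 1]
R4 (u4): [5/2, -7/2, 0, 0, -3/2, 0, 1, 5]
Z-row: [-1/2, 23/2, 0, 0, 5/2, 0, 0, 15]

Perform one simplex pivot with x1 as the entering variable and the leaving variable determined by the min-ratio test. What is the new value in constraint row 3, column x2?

-19/5

Ratio test on column x1 — row 1: 8/(7/2) = 16/7; row 2: 3/(1/2) = 6; row 3: 1/(5/2) = 2/5; row 4: 5/(5/2) = 2. Minimum is 2/5 at row 3 (u3 leaves); pivot element 5/2.
Divide row 3 by 5/2; eliminate column x1 from the other rows.
In the new row 3, the x2 entry is the old entry divided by the pivot: (-19/2)/(5/2) = -19/5.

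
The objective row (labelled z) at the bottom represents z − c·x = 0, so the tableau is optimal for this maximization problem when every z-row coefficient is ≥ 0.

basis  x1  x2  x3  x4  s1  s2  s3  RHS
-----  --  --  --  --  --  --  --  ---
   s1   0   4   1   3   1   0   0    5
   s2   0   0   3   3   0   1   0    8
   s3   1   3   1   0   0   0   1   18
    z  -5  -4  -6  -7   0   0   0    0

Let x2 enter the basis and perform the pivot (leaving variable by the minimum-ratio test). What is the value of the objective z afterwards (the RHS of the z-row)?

Ratio test on column x2 — row 1: 5/4 = 5/4; row 2: entry 0 ≤ 0; row 3: 18/3 = 6. Minimum is 5/4 at row 1 (s1 leaves); pivot element 4.
Pivot on row 1; the z-row RHS becomes 0 − (-4)·(5/4) = 5.

5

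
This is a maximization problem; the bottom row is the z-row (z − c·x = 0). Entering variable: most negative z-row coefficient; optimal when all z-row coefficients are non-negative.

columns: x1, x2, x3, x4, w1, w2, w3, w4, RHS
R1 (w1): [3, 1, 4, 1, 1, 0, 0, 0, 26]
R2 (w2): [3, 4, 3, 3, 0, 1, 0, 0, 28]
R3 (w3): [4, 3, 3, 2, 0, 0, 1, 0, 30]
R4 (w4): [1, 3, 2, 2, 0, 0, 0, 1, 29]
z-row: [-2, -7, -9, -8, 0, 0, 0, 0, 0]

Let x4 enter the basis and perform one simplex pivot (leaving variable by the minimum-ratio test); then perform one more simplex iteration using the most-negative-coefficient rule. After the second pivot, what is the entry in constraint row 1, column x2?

-1/9

Ratio test on column x4 — row 1: 26/1 = 26; row 2: 28/3 = 28/3; row 3: 30/2 = 15; row 4: 29/2 = 29/2. Minimum is 28/3 at row 2 (w2 leaves); pivot element 3.
Divide row 2 by 3; eliminate column x4 from the other rows.
Second iteration: most negative z-row entry is -1 in column x3, so x3 enters.
Ratio test on column x3 — row 1: (50/3)/3 = 50/9; row 2: (28/3)/1 = 28/3; row 3: (34/3)/1 = 34/3; row 4: entry 0 ≤ 0. Minimum is 50/9 at row 1 (w1 leaves); pivot element 3.
Divide row 1 by 3; eliminate column x3 from the other rows.
After both pivots, the entry at constraint row 1, column x2 is -1/9.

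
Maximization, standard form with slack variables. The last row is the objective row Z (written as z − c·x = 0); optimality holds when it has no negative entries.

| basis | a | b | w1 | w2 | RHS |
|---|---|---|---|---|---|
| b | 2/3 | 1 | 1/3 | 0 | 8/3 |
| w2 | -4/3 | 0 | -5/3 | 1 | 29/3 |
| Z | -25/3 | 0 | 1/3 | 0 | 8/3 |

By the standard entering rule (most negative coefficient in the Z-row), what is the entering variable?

Negative Z-row entries: a: -25/3.
The most negative is -25/3 in column a, so a enters.

a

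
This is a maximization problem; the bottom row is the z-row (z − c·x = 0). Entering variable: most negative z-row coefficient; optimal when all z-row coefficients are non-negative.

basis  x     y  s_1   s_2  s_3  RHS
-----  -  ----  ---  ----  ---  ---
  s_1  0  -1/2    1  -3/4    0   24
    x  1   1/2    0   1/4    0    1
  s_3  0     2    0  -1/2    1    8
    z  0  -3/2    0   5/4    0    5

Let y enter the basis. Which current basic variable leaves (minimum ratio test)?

Column y entries and ratios — s_1: -1/2 ≤ 0, skip; x: 1/(1/2) = 2; s_3: 8/2 = 4.
Smallest ratio is 2 in the row of x, so x leaves.

x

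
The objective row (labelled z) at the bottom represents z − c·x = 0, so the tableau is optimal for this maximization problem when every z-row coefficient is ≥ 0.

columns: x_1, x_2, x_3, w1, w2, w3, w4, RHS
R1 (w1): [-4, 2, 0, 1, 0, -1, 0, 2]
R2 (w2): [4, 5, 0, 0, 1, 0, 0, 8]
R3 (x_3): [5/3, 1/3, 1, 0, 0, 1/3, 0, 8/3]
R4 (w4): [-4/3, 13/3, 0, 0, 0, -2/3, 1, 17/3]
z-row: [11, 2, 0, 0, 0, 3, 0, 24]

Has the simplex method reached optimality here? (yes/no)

yes

Every z-row coefficient is ≥ 0, so the tableau is optimal.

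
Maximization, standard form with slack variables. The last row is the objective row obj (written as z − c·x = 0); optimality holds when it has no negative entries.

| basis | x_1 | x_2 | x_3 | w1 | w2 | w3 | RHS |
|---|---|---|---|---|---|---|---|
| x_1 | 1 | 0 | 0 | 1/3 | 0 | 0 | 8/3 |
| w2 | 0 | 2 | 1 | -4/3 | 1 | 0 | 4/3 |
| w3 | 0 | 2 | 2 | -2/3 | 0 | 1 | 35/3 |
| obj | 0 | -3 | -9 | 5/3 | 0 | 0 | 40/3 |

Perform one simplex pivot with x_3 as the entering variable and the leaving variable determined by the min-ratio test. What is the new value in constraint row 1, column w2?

0

Ratio test on column x_3 — row 1: entry 0 ≤ 0; row 2: (4/3)/1 = 4/3; row 3: (35/3)/2 = 35/6. Minimum is 4/3 at row 2 (w2 leaves); pivot element 1.
Divide row 2 by 1; eliminate column x_3 from the other rows.
Row 1 update in column w2: 0 − 0·1 = 0.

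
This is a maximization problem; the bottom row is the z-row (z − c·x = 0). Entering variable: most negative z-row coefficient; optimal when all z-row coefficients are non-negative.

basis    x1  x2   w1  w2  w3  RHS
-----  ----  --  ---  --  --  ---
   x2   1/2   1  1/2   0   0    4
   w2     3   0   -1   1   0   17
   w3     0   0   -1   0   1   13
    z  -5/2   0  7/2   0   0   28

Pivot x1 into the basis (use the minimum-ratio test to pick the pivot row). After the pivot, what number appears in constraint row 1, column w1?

Ratio test on column x1 — row 1: 4/(1/2) = 8; row 2: 17/3 = 17/3; row 3: entry 0 ≤ 0. Minimum is 17/3 at row 2 (w2 leaves); pivot element 3.
Divide row 2 by 3; eliminate column x1 from the other rows.
Row 1 update in column w1: 1/2 − (1/2)·(-1/3) = 2/3.

2/3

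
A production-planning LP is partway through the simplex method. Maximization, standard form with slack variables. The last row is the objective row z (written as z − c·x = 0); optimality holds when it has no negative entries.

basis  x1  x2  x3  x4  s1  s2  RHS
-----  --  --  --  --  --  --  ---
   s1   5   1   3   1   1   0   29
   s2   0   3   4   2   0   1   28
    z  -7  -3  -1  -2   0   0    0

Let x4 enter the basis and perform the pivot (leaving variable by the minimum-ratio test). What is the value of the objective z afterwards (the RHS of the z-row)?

Ratio test on column x4 — row 1: 29/1 = 29; row 2: 28/2 = 14. Minimum is 14 at row 2 (s2 leaves); pivot element 2.
Pivot on row 2; the z-row RHS becomes 0 − (-2)·14 = 28.

28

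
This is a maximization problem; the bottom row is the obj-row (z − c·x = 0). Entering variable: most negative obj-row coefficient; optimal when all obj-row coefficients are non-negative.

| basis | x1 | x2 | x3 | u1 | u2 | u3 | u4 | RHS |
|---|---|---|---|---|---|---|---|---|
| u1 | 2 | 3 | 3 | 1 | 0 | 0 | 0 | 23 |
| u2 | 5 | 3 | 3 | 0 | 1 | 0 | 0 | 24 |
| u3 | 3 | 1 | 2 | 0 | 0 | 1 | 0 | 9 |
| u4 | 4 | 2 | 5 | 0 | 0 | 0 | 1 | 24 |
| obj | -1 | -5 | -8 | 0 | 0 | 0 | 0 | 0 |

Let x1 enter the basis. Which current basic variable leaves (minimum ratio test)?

Column x1 entries and ratios — u1: 23/2 = 23/2; u2: 24/5 = 24/5; u3: 9/3 = 3; u4: 24/4 = 6.
Smallest ratio is 3 in the row of u3, so u3 leaves.

u3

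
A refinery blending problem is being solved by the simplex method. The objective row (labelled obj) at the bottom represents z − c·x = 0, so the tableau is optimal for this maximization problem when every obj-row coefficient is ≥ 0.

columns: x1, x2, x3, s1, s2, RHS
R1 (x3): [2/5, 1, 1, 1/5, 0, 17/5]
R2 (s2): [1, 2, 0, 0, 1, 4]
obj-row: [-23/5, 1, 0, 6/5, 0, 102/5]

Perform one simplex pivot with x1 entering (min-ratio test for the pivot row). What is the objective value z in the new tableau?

Ratio test on column x1 — row 1: (17/5)/(2/5) = 17/2; row 2: 4/1 = 4. Minimum is 4 at row 2 (s2 leaves); pivot element 1.
Pivot on row 2; the obj-row RHS becomes 102/5 − (-23/5)·4 = 194/5.

194/5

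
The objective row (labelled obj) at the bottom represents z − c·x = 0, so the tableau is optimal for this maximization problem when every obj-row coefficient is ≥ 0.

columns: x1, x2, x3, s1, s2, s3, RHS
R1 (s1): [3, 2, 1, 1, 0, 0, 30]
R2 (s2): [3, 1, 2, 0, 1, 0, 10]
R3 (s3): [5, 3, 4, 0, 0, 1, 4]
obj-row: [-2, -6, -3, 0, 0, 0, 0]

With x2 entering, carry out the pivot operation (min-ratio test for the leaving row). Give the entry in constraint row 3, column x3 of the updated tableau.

Ratio test on column x2 — row 1: 30/2 = 15; row 2: 10/1 = 10; row 3: 4/3 = 4/3. Minimum is 4/3 at row 3 (s3 leaves); pivot element 3.
Divide row 3 by 3; eliminate column x2 from the other rows.
In the new row 3, the x3 entry is the old entry divided by the pivot: 4/3 = 4/3.

4/3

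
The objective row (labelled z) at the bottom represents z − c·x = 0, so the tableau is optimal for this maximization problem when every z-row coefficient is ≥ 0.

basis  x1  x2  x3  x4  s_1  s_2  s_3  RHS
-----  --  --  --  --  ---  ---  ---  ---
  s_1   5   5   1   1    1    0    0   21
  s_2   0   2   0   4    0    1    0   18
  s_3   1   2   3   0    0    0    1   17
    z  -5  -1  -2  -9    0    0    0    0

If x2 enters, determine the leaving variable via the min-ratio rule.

s_1

Column x2 entries and ratios — s_1: 21/5 = 21/5; s_2: 18/2 = 9; s_3: 17/2 = 17/2.
Smallest ratio is 21/5 in the row of s_1, so s_1 leaves.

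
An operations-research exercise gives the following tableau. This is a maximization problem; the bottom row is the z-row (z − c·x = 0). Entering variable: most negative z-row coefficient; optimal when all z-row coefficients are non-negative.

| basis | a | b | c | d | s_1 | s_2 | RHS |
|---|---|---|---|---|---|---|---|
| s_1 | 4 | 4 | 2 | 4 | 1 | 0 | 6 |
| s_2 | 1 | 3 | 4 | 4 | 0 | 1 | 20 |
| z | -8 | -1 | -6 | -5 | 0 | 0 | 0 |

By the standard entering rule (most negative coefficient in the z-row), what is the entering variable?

Negative z-row entries: a: -8, b: -1, c: -6, d: -5.
The most negative is -8 in column a, so a enters.

a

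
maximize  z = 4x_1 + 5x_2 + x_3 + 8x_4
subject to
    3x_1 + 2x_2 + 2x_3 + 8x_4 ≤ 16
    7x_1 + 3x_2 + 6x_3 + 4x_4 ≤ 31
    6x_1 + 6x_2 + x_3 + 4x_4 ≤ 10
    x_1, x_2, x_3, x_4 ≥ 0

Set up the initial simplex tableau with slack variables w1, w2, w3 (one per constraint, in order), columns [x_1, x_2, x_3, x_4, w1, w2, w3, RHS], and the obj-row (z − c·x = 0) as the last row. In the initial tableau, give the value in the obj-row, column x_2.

The obj-row carries the negated objective coefficients: the x_2 entry is -5.

-5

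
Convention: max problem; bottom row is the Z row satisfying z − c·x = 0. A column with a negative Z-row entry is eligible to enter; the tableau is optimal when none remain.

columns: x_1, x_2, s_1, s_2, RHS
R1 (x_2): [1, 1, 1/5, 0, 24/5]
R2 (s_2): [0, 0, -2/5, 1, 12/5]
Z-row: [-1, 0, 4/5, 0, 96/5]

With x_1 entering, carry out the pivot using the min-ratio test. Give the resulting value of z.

24

Ratio test on column x_1 — row 1: (24/5)/1 = 24/5; row 2: entry 0 ≤ 0. Minimum is 24/5 at row 1 (x_2 leaves); pivot element 1.
Pivot on row 1; the Z-row RHS becomes 96/5 − (-1)·(24/5) = 24.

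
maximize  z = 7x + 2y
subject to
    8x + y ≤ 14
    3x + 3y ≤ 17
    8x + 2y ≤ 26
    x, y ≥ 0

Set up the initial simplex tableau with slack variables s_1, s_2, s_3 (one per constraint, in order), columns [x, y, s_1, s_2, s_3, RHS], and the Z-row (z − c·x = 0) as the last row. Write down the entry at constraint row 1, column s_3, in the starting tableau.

0

Slack s_3 belongs to constraint 3; its column is the unit vector e_3, so the entry in row 1 is 0.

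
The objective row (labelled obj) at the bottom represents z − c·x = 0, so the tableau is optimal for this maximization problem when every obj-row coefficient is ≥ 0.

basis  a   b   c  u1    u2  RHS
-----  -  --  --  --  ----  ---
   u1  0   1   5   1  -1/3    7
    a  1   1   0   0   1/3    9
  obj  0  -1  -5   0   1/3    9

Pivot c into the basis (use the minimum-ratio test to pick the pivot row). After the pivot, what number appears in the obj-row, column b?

Ratio test on column c — row 1: 7/5 = 7/5; row 2: entry 0 ≤ 0. Minimum is 7/5 at row 1 (u1 leaves); pivot element 5.
Divide row 1 by 5; eliminate column c from the other rows.
obj-row update in column b: -1 − (-5)·(1/5) = 0.

0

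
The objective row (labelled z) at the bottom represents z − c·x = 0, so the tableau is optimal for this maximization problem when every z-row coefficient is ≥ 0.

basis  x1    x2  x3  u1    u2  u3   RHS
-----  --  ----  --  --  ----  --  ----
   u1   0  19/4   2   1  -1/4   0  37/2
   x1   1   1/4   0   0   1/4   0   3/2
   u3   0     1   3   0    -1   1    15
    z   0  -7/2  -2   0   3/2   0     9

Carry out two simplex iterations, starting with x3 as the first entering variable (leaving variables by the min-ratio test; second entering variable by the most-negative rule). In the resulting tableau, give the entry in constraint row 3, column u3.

Ratio test on column x3 — row 1: (37/2)/2 = 37/4; row 2: entry 0 ≤ 0; row 3: 15/3 = 5. Minimum is 5 at row 3 (u3 leaves); pivot element 3.
Divide row 3 by 3; eliminate column x3 from the other rows.
Second iteration: most negative z-row entry is -17/6 in column x2, so x2 enters.
Ratio test on column x2 — row 1: (17/2)/(49/12) = 102/49; row 2: (3/2)/(1/4) = 6; row 3: 5/(1/3) = 15. Minimum is 102/49 at row 1 (u1 leaves); pivot element 49/12.
Divide row 1 by 49/12; eliminate column x2 from the other rows.
After both pivots, the entry at constraint row 3, column u3 is 19/49.

19/49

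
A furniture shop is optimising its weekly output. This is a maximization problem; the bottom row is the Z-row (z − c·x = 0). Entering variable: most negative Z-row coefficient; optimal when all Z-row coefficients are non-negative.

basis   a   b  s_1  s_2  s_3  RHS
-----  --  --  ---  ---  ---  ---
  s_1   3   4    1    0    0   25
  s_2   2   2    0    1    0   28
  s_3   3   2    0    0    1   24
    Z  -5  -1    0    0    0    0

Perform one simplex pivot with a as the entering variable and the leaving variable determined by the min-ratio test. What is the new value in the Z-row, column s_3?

Ratio test on column a — row 1: 25/3 = 25/3; row 2: 28/2 = 14; row 3: 24/3 = 8. Minimum is 8 at row 3 (s_3 leaves); pivot element 3.
Divide row 3 by 3; eliminate column a from the other rows.
Z-row update in column s_3: 0 − (-5)·(1/3) = 5/3.

5/3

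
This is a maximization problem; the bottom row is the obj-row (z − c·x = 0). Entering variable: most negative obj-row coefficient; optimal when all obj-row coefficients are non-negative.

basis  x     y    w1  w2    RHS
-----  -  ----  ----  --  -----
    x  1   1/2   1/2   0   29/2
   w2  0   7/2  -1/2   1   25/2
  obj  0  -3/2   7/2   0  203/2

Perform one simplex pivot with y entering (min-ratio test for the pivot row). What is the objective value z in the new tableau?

748/7

Ratio test on column y — row 1: (29/2)/(1/2) = 29; row 2: (25/2)/(7/2) = 25/7. Minimum is 25/7 at row 2 (w2 leaves); pivot element 7/2.
Pivot on row 2; the obj-row RHS becomes 203/2 − (-3/2)·(25/7) = 748/7.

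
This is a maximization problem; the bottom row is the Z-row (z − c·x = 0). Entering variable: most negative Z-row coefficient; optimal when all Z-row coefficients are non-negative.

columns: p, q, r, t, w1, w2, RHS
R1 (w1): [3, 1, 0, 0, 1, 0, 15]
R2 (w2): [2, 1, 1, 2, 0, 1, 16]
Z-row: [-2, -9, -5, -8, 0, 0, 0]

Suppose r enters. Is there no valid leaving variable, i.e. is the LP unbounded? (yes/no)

Column r has positive entries in row(s) 2, so the ratio test bounds it — not unbounded.

no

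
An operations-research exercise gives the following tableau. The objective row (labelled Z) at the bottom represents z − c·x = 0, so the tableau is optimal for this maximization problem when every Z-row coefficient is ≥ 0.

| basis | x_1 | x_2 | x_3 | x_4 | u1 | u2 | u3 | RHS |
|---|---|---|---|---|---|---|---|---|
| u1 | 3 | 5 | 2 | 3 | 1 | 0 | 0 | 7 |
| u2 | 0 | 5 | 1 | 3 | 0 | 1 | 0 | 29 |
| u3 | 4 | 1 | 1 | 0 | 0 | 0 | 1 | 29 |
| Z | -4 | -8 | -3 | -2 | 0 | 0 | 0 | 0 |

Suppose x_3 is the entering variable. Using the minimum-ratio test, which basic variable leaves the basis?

u1

Column x_3 entries and ratios — u1: 7/2 = 7/2; u2: 29/1 = 29; u3: 29/1 = 29.
Smallest ratio is 7/2 in the row of u1, so u1 leaves.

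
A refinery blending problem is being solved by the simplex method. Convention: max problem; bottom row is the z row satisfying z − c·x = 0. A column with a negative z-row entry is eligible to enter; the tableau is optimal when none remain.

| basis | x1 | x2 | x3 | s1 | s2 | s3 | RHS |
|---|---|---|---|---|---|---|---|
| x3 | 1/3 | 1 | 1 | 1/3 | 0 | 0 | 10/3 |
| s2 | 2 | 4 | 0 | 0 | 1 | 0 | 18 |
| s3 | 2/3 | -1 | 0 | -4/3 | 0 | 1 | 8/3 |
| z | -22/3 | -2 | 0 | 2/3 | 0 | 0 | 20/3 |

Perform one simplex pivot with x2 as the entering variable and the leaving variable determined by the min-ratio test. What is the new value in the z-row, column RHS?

Ratio test on column x2 — row 1: (10/3)/1 = 10/3; row 2: 18/4 = 9/2; row 3: entry -1 ≤ 0. Minimum is 10/3 at row 1 (x3 leaves); pivot element 1.
Divide row 1 by 1; eliminate column x2 from the other rows.
z-row update in column RHS: 20/3 − (-2)·(10/3) = 40/3.

40/3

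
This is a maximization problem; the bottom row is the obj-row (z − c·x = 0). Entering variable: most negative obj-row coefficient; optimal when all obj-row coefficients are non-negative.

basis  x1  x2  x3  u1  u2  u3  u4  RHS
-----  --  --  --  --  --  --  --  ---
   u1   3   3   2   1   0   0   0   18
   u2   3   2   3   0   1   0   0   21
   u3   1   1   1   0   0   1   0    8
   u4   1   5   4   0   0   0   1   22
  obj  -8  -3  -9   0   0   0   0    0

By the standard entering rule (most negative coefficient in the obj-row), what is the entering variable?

x3

Negative obj-row entries: x1: -8, x2: -3, x3: -9.
The most negative is -9 in column x3, so x3 enters.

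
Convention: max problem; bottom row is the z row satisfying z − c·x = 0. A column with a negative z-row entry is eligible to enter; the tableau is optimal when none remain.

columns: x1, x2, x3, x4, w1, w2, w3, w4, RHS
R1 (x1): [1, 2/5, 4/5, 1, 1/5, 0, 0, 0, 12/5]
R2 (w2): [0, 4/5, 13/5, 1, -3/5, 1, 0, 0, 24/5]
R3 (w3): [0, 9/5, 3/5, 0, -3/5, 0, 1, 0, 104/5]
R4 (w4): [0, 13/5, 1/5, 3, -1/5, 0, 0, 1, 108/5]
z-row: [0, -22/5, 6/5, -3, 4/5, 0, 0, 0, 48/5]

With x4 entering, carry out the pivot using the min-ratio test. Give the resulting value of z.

Ratio test on column x4 — row 1: (12/5)/1 = 12/5; row 2: (24/5)/1 = 24/5; row 3: entry 0 ≤ 0; row 4: (108/5)/3 = 36/5. Minimum is 12/5 at row 1 (x1 leaves); pivot element 1.
Pivot on row 1; the z-row RHS becomes 48/5 − (-3)·(12/5) = 84/5.

84/5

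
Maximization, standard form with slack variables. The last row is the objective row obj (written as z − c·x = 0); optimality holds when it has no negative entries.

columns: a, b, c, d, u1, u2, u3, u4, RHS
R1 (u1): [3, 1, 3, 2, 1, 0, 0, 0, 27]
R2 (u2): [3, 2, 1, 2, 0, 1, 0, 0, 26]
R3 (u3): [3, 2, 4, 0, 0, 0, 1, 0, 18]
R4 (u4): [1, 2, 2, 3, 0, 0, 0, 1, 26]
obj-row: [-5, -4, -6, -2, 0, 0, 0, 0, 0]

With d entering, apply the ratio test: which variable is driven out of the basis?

u4

Column d entries and ratios — u1: 27/2 = 27/2; u2: 26/2 = 13; u3: 0 ≤ 0, skip; u4: 26/3 = 26/3.
Smallest ratio is 26/3 in the row of u4, so u4 leaves.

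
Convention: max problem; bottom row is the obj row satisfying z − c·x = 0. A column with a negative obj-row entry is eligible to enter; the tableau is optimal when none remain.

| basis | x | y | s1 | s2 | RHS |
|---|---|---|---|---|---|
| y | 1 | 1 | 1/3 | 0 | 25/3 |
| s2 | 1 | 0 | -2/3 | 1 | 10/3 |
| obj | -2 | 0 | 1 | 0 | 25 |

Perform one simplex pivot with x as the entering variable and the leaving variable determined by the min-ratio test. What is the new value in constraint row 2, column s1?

-2/3

Ratio test on column x — row 1: (25/3)/1 = 25/3; row 2: (10/3)/1 = 10/3. Minimum is 10/3 at row 2 (s2 leaves); pivot element 1.
Divide row 2 by 1; eliminate column x from the other rows.
In the new row 2, the s1 entry is the old entry divided by the pivot: (-2/3)/1 = -2/3.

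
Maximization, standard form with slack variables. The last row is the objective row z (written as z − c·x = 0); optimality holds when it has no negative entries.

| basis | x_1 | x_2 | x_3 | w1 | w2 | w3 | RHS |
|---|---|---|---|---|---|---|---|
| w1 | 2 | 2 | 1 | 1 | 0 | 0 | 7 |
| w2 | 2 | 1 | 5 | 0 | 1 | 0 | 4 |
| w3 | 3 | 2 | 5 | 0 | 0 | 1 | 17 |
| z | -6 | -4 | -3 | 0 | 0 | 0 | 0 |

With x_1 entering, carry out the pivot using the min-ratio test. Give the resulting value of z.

12

Ratio test on column x_1 — row 1: 7/2 = 7/2; row 2: 4/2 = 2; row 3: 17/3 = 17/3. Minimum is 2 at row 2 (w2 leaves); pivot element 2.
Pivot on row 2; the z-row RHS becomes 0 − (-6)·2 = 12.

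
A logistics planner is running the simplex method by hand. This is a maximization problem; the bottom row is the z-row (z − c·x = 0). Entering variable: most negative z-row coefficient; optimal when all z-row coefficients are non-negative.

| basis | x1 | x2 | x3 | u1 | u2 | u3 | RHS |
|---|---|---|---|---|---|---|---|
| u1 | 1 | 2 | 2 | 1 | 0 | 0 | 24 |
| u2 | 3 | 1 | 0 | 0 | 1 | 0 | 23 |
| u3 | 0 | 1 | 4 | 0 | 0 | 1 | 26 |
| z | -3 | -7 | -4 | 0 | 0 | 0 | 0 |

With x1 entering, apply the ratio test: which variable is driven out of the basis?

Column x1 entries and ratios — u1: 24/1 = 24; u2: 23/3 = 23/3; u3: 0 ≤ 0, skip.
Smallest ratio is 23/3 in the row of u2, so u2 leaves.

u2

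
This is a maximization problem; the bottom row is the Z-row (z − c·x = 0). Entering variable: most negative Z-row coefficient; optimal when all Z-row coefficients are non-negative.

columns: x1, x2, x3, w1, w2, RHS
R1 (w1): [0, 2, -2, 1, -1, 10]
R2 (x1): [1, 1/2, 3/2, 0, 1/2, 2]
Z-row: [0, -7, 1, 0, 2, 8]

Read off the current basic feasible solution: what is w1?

10

w1 is basic (row 1); its value is the RHS of that row, 10.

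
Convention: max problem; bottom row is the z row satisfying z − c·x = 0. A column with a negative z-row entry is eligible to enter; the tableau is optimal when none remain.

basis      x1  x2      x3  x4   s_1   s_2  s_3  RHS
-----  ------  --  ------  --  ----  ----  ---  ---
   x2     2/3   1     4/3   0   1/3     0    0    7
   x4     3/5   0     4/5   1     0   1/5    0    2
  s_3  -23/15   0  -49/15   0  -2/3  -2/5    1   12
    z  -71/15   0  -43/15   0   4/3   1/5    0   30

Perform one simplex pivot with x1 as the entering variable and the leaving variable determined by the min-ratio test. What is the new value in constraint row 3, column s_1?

-2/3

Ratio test on column x1 — row 1: 7/(2/3) = 21/2; row 2: 2/(3/5) = 10/3; row 3: entry -23/15 ≤ 0. Minimum is 10/3 at row 2 (x4 leaves); pivot element 3/5.
Divide row 2 by 3/5; eliminate column x1 from the other rows.
Row 3 update in column s_1: -2/3 − (-23/15)·0 = -2/3.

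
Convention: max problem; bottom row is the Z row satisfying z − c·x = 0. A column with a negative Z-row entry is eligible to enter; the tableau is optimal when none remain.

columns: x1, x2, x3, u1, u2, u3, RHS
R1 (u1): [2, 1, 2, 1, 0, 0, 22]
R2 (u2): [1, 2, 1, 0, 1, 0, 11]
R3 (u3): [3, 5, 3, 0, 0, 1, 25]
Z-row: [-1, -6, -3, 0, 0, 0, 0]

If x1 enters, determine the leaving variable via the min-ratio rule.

u3

Column x1 entries and ratios — u1: 22/2 = 11; u2: 11/1 = 11; u3: 25/3 = 25/3.
Smallest ratio is 25/3 in the row of u3, so u3 leaves.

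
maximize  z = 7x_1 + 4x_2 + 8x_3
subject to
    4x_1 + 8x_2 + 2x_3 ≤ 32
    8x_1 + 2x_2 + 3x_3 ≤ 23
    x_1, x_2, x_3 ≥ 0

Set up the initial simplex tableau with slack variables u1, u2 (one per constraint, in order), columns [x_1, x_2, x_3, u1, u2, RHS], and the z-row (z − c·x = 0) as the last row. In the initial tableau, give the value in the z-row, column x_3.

The z-row carries the negated objective coefficients: the x_3 entry is -8.

-8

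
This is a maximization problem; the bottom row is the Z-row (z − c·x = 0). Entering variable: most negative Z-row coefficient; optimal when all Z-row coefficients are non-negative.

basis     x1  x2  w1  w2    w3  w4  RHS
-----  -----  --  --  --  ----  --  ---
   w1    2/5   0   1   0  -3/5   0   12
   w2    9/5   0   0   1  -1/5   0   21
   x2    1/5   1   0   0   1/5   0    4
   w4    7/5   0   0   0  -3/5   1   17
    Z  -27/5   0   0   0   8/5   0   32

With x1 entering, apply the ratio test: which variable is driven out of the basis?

Column x1 entries and ratios — w1: 12/(2/5) = 30; w2: 21/(9/5) = 35/3; x2: 4/(1/5) = 20; w4: 17/(7/5) = 85/7.
Smallest ratio is 35/3 in the row of w2, so w2 leaves.

w2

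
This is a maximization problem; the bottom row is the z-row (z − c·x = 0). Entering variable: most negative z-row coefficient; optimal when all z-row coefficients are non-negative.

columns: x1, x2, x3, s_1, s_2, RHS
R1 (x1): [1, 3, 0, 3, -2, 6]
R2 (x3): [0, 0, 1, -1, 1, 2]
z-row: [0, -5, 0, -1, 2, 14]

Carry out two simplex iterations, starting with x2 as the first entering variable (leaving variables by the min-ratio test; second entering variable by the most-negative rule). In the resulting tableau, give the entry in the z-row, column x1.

Ratio test on column x2 — row 1: 6/3 = 2; row 2: entry 0 ≤ 0. Minimum is 2 at row 1 (x1 leaves); pivot element 3.
Divide row 1 by 3; eliminate column x2 from the other rows.
Second iteration: most negative z-row entry is -4/3 in column s_2, so s_2 enters.
Ratio test on column s_2 — row 1: entry -2/3 ≤ 0; row 2: 2/1 = 2. Minimum is 2 at row 2 (x3 leaves); pivot element 1.
Divide row 2 by 1; eliminate column s_2 from the other rows.
After both pivots, the entry at the z-row, column x1 is 5/3.

5/3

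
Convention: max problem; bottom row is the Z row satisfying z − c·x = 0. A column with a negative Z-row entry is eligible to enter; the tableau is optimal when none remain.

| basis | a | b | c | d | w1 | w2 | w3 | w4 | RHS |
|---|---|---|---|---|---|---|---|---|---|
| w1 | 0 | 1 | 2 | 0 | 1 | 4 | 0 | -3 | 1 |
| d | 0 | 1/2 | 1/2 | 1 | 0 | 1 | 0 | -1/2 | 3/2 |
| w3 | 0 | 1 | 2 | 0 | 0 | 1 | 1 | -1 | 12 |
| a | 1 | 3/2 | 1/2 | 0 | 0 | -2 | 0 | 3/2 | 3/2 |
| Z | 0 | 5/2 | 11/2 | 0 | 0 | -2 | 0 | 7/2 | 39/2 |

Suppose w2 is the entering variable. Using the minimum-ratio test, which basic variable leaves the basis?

Column w2 entries and ratios — w1: 1/4 = 1/4; d: (3/2)/1 = 3/2; w3: 12/1 = 12; a: -2 ≤ 0, skip.
Smallest ratio is 1/4 in the row of w1, so w1 leaves.

w1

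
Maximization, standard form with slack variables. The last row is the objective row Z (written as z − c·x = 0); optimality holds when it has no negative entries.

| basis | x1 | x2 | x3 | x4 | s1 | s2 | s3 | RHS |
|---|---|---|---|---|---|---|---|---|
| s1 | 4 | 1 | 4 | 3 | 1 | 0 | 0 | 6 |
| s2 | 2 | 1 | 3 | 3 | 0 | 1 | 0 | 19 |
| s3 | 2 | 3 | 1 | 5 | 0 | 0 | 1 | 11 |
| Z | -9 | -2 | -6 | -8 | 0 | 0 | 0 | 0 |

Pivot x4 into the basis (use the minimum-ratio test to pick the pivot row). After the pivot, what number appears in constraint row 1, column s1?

1/3

Ratio test on column x4 — row 1: 6/3 = 2; row 2: 19/3 = 19/3; row 3: 11/5 = 11/5. Minimum is 2 at row 1 (s1 leaves); pivot element 3.
Divide row 1 by 3; eliminate column x4 from the other rows.
In the new row 1, the s1 entry is the old entry divided by the pivot: 1/3 = 1/3.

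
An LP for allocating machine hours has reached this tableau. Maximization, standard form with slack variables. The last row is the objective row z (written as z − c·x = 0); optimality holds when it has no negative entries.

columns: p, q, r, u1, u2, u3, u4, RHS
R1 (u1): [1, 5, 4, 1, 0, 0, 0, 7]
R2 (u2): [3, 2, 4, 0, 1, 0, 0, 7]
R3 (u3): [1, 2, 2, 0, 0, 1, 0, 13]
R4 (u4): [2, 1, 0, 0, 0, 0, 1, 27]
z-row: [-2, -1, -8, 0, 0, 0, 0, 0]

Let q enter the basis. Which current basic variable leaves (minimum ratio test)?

u1

Column q entries and ratios — u1: 7/5 = 7/5; u2: 7/2 = 7/2; u3: 13/2 = 13/2; u4: 27/1 = 27.
Smallest ratio is 7/5 in the row of u1, so u1 leaves.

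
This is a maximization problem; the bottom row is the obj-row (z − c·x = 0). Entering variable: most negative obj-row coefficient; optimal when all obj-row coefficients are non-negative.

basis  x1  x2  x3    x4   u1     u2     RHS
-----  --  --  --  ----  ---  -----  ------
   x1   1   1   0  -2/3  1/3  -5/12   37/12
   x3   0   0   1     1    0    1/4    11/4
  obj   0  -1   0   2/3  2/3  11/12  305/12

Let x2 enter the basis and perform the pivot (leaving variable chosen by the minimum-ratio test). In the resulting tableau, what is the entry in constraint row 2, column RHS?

11/4

Ratio test on column x2 — row 1: (37/12)/1 = 37/12; row 2: entry 0 ≤ 0. Minimum is 37/12 at row 1 (x1 leaves); pivot element 1.
Divide row 1 by 1; eliminate column x2 from the other rows.
Row 2 update in column RHS: 11/4 − 0·(37/12) = 11/4.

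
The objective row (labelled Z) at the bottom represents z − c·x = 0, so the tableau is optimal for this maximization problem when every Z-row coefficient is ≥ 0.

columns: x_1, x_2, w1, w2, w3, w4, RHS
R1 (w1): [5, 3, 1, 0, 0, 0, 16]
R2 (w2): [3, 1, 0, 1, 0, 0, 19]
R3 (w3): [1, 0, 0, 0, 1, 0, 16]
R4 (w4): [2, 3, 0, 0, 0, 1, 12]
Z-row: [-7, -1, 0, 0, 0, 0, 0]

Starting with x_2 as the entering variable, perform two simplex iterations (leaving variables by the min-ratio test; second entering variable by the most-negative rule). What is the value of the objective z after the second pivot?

112/9

Ratio test on column x_2 — row 1: 16/3 = 16/3; row 2: 19/1 = 19; row 3: entry 0 ≤ 0; row 4: 12/3 = 4. Minimum is 4 at row 4 (w4 leaves); pivot element 3.
Pivot on row 4; the Z-row RHS becomes 0 − (-1)·4 = 4.
Next entering variable (most negative Z-row entry -19/3): x_1.
Ratio test on column x_1 — row 1: 4/3 = 4/3; row 2: 15/(7/3) = 45/7; row 3: 16/1 = 16; row 4: 4/(2/3) = 6. Minimum is 4/3 at row 1 (w1 leaves); pivot element 3.
After the second pivot the Z-row RHS is 4 − (-19/3)·(4/3) = 112/9.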